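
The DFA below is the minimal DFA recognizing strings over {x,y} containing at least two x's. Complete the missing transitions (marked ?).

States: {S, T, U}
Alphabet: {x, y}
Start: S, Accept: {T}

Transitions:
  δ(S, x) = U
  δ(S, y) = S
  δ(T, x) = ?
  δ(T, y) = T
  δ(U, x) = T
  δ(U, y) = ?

From the language and accept set, identify what each state tracks — S: zero x's seen; T: ≥ two x's seen; U: one x seen.
Each missing δ(q, a) is the state matching the new tracked value after reading a.
δ(T, x) = T; δ(U, y) = U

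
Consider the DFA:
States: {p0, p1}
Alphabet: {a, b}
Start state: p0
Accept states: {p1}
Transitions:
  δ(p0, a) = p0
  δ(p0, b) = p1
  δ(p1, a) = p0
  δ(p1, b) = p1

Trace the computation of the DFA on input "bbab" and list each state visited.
read 'b': p0 → p1
  read 'b': p1 → p1
  read 'a': p1 → p0
  read 'b': p0 → p1
p0 -> p1 -> p1 -> p0 -> p1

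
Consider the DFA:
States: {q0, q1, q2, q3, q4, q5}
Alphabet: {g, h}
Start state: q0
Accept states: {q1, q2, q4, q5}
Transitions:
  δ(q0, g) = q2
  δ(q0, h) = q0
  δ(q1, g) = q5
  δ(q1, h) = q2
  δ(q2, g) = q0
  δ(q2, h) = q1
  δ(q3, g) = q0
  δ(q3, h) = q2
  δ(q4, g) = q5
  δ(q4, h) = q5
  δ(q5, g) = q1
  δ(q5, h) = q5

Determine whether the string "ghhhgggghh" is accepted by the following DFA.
Processing string "ghhhgggghh":
  q0 --g--> q2
  q2 --h--> q1
  q1 --h--> q2
  q2 --h--> q1
  q1 --g--> q5
  q5 --g--> q1
  q1 --g--> q5
  q5 --g--> q1
  q1 --h--> q2
  q2 --h--> q1
Final state: q1
Accept states: {q1, q2, q4, q5}
Yes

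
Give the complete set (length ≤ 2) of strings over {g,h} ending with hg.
hg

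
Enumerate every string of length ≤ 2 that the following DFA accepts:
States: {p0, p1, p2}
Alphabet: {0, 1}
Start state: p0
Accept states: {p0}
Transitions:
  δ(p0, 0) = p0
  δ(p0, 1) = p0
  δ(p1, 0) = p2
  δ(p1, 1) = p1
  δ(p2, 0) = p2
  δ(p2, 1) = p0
ε, 0, 1, 00, 01, 10, 11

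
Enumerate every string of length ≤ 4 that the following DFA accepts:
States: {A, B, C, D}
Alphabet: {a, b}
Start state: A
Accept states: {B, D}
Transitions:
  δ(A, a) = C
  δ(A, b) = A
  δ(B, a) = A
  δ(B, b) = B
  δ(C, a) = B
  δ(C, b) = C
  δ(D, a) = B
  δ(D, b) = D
aa, aab, aba, baa, aabb, abab, abba, baab, baba, bbaa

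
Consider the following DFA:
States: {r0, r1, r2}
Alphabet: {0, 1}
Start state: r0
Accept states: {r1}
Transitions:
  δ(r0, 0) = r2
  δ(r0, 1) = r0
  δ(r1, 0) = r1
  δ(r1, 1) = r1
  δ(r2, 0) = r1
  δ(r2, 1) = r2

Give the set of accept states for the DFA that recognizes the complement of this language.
Complement accept states = All states \ Original accept states
= {r0, r1, r2} \ {r1}
{r0, r2}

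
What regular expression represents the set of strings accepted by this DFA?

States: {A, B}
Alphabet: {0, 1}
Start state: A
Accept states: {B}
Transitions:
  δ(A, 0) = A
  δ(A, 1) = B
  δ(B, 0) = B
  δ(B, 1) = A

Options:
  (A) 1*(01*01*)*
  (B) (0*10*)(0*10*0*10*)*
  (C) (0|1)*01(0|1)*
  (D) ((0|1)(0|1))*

Check each option against the DFA on short strings; one disagreement eliminates an option:
  (A) 1*(01*01*)*: on ε the DFA stays in A and rejects (A ∉ Accept), but the regex matches it → eliminate
  (B) (0*10*)(0*10*0*10*)*: agrees with the DFA on every string of length ≤ 6
  (C) (0|1)*01(0|1)*: on '1' the DFA goes A → B and accepts (B ∈ Accept), but the regex does not match it → eliminate
  (D) ((0|1)(0|1))*: on ε the DFA stays in A and rejects (A ∉ Accept), but the regex matches it → eliminate
Only (B) is consistent with the DFA.
(B) (0*10*)(0*10*0*10*)*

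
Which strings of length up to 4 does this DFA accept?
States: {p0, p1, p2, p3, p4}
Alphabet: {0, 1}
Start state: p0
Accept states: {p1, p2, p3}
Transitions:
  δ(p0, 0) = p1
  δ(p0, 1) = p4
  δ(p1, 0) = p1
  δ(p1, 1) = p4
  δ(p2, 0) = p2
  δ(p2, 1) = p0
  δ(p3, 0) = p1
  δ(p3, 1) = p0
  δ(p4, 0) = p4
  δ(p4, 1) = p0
0, 00, 000, 110, 0000, 0110, 1010, 1100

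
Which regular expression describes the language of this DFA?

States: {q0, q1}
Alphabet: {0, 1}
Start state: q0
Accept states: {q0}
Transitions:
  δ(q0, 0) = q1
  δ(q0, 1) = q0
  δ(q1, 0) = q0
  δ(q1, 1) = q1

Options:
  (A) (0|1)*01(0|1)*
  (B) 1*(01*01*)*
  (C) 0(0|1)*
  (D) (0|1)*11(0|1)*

Check each option against the DFA on short strings; one disagreement eliminates an option:
  (A) (0|1)*01(0|1)*: on ε the DFA stays in q0 and accepts (q0 ∈ Accept), but the regex does not match it → eliminate
  (B) 1*(01*01*)*: agrees with the DFA on every string of length ≤ 6
  (C) 0(0|1)*: on ε the DFA stays in q0 and accepts (q0 ∈ Accept), but the regex does not match it → eliminate
  (D) (0|1)*11(0|1)*: on ε the DFA stays in q0 and accepts (q0 ∈ Accept), but the regex does not match it → eliminate
Only (B) is consistent with the DFA.
(B) 1*(01*01*)*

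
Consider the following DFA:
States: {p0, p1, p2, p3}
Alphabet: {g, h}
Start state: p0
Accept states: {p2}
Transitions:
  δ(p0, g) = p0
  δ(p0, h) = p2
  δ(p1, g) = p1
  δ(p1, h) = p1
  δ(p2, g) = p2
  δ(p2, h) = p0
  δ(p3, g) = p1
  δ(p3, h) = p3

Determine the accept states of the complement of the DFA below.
Complement accept states = All states \ Original accept states
= {p0, p1, p2, p3} \ {p2}
{p0, p1, p3}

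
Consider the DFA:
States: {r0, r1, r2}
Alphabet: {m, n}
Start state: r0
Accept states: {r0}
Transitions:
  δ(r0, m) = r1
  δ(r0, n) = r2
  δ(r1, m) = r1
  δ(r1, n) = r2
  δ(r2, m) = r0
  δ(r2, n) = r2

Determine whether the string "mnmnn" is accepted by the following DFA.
Processing string "mnmnn":
  r0 --m--> r1
  r1 --n--> r2
  r2 --m--> r0
  r0 --n--> r2
  r2 --n--> r2
Final state: r2
Accept states: {r0}
No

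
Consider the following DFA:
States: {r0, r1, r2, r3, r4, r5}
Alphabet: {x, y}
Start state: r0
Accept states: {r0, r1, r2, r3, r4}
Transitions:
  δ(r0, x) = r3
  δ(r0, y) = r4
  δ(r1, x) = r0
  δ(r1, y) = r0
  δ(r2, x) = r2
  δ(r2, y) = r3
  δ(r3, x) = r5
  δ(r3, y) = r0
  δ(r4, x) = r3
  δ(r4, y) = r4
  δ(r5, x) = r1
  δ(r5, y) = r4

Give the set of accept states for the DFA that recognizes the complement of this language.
Complement accept states = All states \ Original accept states
= {r0, r1, r2, r3, r4, r5} \ {r0, r1, r2, r3, r4}
{r5}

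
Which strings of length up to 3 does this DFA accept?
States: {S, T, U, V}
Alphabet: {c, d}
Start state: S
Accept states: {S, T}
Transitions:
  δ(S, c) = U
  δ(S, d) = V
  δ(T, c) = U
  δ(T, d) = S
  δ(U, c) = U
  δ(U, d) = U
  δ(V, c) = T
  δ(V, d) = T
ε, dc, dd, dcd, ddd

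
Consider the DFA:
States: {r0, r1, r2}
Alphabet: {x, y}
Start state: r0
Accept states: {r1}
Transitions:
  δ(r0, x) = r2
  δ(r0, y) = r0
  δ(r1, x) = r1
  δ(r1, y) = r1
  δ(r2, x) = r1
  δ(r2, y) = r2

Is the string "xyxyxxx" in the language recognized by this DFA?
Processing string "xyxyxxx":
  r0 --x--> r2
  r2 --y--> r2
  r2 --x--> r1
  r1 --y--> r1
  r1 --x--> r1
  r1 --x--> r1
  r1 --x--> r1
Final state: r1
Accept states: {r1}
Yes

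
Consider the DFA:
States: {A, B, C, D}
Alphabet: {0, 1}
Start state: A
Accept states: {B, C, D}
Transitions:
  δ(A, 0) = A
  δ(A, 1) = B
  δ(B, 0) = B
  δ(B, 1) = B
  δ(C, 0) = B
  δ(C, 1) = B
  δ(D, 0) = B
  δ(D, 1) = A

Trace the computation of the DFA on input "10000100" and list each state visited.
read '1': A → B
  read '0': B → B
  read '0': B → B
  read '0': B → B
  read '0': B → B
  read '1': B → B
  read '0': B → B
  read '0': B → B
A -> B -> B -> B -> B -> B -> B -> B -> B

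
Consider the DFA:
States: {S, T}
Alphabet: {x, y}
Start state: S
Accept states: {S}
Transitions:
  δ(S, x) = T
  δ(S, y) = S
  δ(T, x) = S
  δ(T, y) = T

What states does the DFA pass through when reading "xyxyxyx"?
read 'x': S → T
  read 'y': T → T
  read 'x': T → S
  read 'y': S → S
  read 'x': S → T
  read 'y': T → T
  read 'x': T → S
S -> T -> T -> S -> S -> T -> T -> S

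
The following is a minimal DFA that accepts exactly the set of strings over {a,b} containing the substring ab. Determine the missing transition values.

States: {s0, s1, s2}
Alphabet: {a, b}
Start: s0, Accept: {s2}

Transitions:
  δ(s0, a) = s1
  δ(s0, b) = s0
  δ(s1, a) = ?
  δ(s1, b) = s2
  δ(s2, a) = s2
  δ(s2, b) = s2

From the language and accept set, identify what each state tracks — s0: no a seen yet; s1: seen a a, waiting for b; s2: substring ab seen.
Each missing δ(q, a) is the state matching the new tracked value after reading a.
δ(s1, a) = s1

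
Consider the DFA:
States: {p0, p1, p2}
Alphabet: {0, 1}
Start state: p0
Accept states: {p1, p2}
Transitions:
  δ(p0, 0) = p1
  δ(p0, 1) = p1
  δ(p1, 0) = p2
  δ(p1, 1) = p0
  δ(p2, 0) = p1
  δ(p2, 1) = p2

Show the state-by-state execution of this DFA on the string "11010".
read '1': p0 → p1
  read '1': p1 → p0
  read '0': p0 → p1
  read '1': p1 → p0
  read '0': p0 → p1
p0 -> p1 -> p0 -> p1 -> p0 -> p1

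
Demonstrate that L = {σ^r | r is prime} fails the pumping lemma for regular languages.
Assume L is regular with pumping length p. Idea: pumping by a suitable count produces a composite length.
Let q be a prime with q ≥ p and choose s = σ^q ∈ L. By the pumping lemma, s = xyz with |xy| ≤ p, |y| = k ≥ 1. Take i = q+1: |xy^(q+1)z| = q + q·k = q(1+k). Since q ≥ 2 and 1+k ≥ 2, q(1+k) is composite, so xy^(q+1)z ∉ L.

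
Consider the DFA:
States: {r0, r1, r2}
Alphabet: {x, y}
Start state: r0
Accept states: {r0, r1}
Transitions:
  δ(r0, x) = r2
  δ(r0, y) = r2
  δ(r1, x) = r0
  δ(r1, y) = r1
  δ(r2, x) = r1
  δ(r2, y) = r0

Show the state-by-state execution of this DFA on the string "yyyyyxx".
read 'y': r0 → r2
  read 'y': r2 → r0
  read 'y': r0 → r2
  read 'y': r2 → r0
  read 'y': r0 → r2
  read 'x': r2 → r1
  read 'x': r1 → r0
r0 -> r2 -> r0 -> r2 -> r0 -> r2 -> r1 -> r0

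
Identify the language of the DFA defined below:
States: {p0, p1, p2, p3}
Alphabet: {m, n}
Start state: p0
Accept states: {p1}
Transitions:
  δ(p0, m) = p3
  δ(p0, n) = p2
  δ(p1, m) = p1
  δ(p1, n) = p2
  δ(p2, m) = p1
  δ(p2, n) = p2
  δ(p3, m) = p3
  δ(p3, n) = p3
Testing a few strings:
  'nmm' → accept
  'n' → reject
  'nn' → reject
  'm' → reject
State roles: p0=no input read; p1=started with n, last symbol m; p2=started with n, last symbol n; p3=started with m (dead)
All strings over {m,n} that start with n and end with m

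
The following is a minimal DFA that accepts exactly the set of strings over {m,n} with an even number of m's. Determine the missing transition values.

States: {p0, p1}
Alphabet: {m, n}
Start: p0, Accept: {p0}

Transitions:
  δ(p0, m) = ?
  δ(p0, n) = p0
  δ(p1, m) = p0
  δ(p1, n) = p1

From the language and accept set, identify what each state tracks — p0: even number of m's so far; p1: odd number of m's so far.
Each missing δ(q, a) is the state matching the new tracked value after reading a.
δ(p0, m) = p1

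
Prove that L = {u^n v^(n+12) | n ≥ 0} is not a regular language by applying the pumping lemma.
Assume L is regular with pumping length p. Idea: pumping the u-block breaks the fixed offset of 12.
Choose s = u^p v^(p+12) ∈ L. By the pumping lemma, s = xyz with |xy| ≤ p, |y| > 0, so y = u^k with k ≥ 1. Then xy²z = u^(p+k) v^(p+12). For this to be in L we would need p+12 = (p+k)+12, i.e. k = 0, contradicting k ≥ 1. So xy²z ∉ L.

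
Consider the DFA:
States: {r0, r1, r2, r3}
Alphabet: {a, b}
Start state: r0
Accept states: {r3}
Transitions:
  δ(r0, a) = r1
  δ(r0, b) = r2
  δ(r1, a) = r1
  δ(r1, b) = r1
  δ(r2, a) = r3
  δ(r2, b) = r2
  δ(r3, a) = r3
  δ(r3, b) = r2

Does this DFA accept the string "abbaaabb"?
Processing string "abbaaabb":
  r0 --a--> r1
  r1 --b--> r1
  r1 --b--> r1
  r1 --a--> r1
  r1 --a--> r1
  r1 --a--> r1
  r1 --b--> r1
  r1 --b--> r1
Final state: r1
Accept states: {r3}
No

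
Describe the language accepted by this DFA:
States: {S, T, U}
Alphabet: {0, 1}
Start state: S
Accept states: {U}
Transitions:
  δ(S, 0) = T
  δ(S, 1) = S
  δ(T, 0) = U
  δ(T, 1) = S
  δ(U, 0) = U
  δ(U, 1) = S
Testing a few strings:
  '1' → reject
  '01' → reject
  '0010' → reject
  '11' → reject
State roles: S=last symbol not 0; T=one trailing 0; U=two trailing 0's
All binary strings ending with 00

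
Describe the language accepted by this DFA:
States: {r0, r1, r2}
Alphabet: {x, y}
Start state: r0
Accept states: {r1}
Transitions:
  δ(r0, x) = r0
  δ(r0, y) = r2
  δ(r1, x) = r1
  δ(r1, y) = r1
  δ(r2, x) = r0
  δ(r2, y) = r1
Testing a few strings:
  'xx' → reject
  'xyyx' → accept
  'yxyy' → accept
  'yx' → reject
State roles: r0=no progress toward yy; r1=substring yy seen; r2=one trailing y
All strings over {x,y} containing the substring yy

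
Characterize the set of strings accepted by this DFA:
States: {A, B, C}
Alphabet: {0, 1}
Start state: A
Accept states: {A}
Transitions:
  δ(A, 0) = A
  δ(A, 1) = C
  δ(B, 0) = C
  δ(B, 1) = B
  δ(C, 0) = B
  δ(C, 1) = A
Testing a few strings:
  '111' → reject
  '0' → accept
  '1010' → reject
  '00' → accept
State roles: A=value ≡ 0 (mod 3); B=value ≡ 2 (mod 3); C=value ≡ 1 (mod 3)
All binary strings representing a multiple of 3 (read in base 2; leading zeros allowed and ε counts as 0)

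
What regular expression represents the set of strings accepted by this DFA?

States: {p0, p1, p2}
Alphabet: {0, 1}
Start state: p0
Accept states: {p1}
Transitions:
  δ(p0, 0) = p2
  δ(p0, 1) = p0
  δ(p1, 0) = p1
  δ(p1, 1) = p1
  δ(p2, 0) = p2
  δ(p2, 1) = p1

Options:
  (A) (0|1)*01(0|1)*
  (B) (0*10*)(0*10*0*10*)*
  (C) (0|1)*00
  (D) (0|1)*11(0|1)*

Check each option against the DFA on short strings; one disagreement eliminates an option:
  (A) (0|1)*01(0|1)*: agrees with the DFA on every string of length ≤ 6
  (B) (0*10*)(0*10*0*10*)*: on '1' the DFA goes p0 → p0 and rejects (p0 ∉ Accept), but the regex matches it → eliminate
  (C) (0|1)*00: on '00' the DFA goes p0 → p2 → p2 and rejects (p2 ∉ Accept), but the regex matches it → eliminate
  (D) (0|1)*11(0|1)*: on '01' the DFA goes p0 → p2 → p1 and accepts (p1 ∈ Accept), but the regex does not match it → eliminate
Only (A) is consistent with the DFA.
(A) (0|1)*01(0|1)*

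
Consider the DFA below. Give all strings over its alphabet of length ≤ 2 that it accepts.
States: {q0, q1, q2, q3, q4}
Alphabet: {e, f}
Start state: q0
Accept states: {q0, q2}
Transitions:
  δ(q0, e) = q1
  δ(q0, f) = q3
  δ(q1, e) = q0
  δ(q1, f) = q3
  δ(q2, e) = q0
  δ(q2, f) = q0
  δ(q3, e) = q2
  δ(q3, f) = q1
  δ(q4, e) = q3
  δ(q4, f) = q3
ε, ee, fe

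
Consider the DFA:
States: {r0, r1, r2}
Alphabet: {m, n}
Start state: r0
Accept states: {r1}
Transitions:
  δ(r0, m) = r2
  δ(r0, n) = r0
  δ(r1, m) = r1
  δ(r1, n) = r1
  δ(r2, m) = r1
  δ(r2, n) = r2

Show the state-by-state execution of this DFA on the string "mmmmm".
read 'm': r0 → r2
  read 'm': r2 → r1
  read 'm': r1 → r1
  read 'm': r1 → r1
  read 'm': r1 → r1
r0 -> r2 -> r1 -> r1 -> r1 -> r1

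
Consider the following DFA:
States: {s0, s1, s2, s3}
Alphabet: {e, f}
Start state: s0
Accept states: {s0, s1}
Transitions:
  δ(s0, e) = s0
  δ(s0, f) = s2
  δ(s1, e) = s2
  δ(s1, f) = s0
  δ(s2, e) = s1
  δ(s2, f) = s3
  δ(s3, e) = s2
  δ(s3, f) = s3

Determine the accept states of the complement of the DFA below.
Complement accept states = All states \ Original accept states
= {s0, s1, s2, s3} \ {s0, s1}
{s2, s3}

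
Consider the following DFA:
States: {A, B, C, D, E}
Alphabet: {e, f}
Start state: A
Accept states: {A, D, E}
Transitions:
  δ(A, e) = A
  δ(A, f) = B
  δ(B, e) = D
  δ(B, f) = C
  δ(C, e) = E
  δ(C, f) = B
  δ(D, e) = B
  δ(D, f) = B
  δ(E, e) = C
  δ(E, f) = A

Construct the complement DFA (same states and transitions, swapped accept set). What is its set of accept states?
Complement accept states = All states \ Original accept states
= {A, B, C, D, E} \ {A, D, E}
{B, C}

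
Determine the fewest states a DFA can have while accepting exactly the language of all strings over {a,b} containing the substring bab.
By Myhill–Nerode, count the distinguishable equivalence classes: 4 classes — one per longest suffix of the input that is a prefix of 'bab' (lengths 0 through 2), plus an absorbing 'already seen bab' class.
4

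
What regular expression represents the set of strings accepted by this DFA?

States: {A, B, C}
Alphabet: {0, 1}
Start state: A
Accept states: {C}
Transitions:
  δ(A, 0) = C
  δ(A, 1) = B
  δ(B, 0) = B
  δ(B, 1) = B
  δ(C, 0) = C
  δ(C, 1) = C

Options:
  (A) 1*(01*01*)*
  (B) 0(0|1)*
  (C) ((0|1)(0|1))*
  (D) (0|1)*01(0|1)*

Check each option against the DFA on short strings; one disagreement eliminates an option:
  (A) 1*(01*01*)*: on ε the DFA stays in A and rejects (A ∉ Accept), but the regex matches it → eliminate
  (B) 0(0|1)*: agrees with the DFA on every string of length ≤ 6
  (C) ((0|1)(0|1))*: on ε the DFA stays in A and rejects (A ∉ Accept), but the regex matches it → eliminate
  (D) (0|1)*01(0|1)*: on '0' the DFA goes A → C and accepts (C ∈ Accept), but the regex does not match it → eliminate
Only (B) is consistent with the DFA.
(B) 0(0|1)*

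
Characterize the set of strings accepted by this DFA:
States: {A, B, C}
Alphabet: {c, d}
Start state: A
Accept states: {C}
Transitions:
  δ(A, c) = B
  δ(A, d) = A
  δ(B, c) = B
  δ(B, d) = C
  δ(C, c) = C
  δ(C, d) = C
Testing a few strings:
  'ddd' → reject
  'cc' → reject
  'c' → reject
  'dddc' → reject
State roles: A=no c seen yet; B=seen a c, waiting for d; C=substring cd seen
All strings over {c,d} containing the substring cd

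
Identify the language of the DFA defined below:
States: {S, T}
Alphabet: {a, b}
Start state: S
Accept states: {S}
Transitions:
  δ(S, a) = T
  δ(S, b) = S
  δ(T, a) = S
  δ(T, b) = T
Testing a few strings:
  'bb' → accept
  'bbb' → accept
  'b' → accept
  'bba' → reject
State roles: S=even number of a's so far; T=odd number of a's so far
All strings over {a,b} with an even number of a's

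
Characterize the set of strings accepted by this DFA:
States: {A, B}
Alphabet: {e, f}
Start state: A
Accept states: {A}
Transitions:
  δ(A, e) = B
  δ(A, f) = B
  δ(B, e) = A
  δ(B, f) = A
Testing a few strings:
  'efe' → reject
  'ff' → accept
  'fe' → accept
  'ee' → accept
State roles: A=even length so far; B=odd length so far
All strings over {e,f} of even length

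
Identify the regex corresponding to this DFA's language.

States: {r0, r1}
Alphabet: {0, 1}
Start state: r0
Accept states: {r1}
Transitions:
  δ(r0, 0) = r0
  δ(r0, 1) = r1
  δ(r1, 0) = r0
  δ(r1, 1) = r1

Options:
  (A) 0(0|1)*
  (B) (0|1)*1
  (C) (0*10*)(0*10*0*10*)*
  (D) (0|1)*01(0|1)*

Check each option against the DFA on short strings; one disagreement eliminates an option:
  (A) 0(0|1)*: on '0' the DFA goes r0 → r0 and rejects (r0 ∉ Accept), but the regex matches it → eliminate
  (B) (0|1)*1: agrees with the DFA on every string of length ≤ 6
  (C) (0*10*)(0*10*0*10*)*: on '10' the DFA goes r0 → r1 → r0 and rejects (r0 ∉ Accept), but the regex matches it → eliminate
  (D) (0|1)*01(0|1)*: on '1' the DFA goes r0 → r1 and accepts (r1 ∈ Accept), but the regex does not match it → eliminate
Only (B) is consistent with the DFA.
(B) (0|1)*1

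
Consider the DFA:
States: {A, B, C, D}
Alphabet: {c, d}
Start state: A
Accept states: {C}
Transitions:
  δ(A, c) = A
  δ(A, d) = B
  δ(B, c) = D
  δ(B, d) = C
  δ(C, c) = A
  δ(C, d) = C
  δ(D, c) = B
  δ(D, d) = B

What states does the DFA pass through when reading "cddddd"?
read 'c': A → A
  read 'd': A → B
  read 'd': B → C
  read 'd': C → C
  read 'd': C → C
  read 'd': C → C
A -> A -> B -> C -> C -> C -> C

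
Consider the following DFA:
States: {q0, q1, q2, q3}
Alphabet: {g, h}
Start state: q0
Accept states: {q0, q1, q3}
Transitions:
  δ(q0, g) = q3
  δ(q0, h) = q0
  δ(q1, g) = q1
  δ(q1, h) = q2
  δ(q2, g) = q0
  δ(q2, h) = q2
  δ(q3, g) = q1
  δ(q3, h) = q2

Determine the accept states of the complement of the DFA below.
Complement accept states = All states \ Original accept states
= {q0, q1, q2, q3} \ {q0, q1, q3}
{q2}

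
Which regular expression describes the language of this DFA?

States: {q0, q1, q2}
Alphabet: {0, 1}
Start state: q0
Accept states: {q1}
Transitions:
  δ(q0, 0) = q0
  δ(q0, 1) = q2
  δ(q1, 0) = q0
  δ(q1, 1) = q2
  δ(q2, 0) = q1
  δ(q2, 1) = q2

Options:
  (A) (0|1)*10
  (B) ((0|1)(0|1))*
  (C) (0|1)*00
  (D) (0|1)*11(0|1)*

Check each option against the DFA on short strings; one disagreement eliminates an option:
  (A) (0|1)*10: agrees with the DFA on every string of length ≤ 6
  (B) ((0|1)(0|1))*: on ε the DFA stays in q0 and rejects (q0 ∉ Accept), but the regex matches it → eliminate
  (C) (0|1)*00: on '00' the DFA goes q0 → q0 → q0 and rejects (q0 ∉ Accept), but the regex matches it → eliminate
  (D) (0|1)*11(0|1)*: on '10' the DFA goes q0 → q2 → q1 and accepts (q1 ∈ Accept), but the regex does not match it → eliminate
Only (A) is consistent with the DFA.
(A) (0|1)*10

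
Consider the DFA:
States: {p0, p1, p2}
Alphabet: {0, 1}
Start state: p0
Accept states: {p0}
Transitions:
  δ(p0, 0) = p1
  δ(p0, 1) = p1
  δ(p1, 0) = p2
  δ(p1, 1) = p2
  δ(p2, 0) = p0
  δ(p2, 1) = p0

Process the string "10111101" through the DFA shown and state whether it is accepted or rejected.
Processing string "10111101":
  p0 --1--> p1
  p1 --0--> p2
  p2 --1--> p0
  p0 --1--> p1
  p1 --1--> p2
  p2 --1--> p0
  p0 --0--> p1
  p1 --1--> p2
Final state: p2
Accept states: {p0}
No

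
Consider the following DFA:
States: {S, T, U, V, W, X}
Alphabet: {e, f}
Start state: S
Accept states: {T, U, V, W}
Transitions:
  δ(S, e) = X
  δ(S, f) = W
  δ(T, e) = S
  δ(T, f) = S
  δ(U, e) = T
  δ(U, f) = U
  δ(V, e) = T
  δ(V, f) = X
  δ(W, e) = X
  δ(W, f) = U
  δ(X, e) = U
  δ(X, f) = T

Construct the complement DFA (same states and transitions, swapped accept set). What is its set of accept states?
Complement accept states = All states \ Original accept states
= {S, T, U, V, W, X} \ {T, U, V, W}
{S, X}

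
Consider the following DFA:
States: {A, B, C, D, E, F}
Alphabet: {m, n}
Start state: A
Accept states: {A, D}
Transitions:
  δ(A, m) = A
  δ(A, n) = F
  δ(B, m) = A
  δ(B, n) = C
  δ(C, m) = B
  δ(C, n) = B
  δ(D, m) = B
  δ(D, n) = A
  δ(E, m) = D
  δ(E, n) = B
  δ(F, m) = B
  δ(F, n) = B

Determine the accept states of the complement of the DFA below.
Complement accept states = All states \ Original accept states
= {A, B, C, D, E, F} \ {A, D}
{B, C, E, F}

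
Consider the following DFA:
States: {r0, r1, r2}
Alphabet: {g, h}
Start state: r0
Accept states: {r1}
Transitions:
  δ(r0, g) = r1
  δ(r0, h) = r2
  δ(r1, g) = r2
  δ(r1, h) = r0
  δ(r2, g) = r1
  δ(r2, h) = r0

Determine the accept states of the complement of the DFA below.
Complement accept states = All states \ Original accept states
= {r0, r1, r2} \ {r1}
{r0, r2}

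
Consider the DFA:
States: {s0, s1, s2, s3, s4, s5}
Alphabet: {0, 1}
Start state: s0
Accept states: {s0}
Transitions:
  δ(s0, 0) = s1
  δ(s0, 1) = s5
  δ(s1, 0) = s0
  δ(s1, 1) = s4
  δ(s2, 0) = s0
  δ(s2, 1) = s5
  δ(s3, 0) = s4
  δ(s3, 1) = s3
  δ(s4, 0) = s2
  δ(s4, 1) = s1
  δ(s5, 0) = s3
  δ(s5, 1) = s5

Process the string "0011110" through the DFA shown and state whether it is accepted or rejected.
Processing string "0011110":
  s0 --0--> s1
  s1 --0--> s0
  s0 --1--> s5
  s5 --1--> s5
  s5 --1--> s5
  s5 --1--> s5
  s5 --0--> s3
Final state: s3
Accept states: {s0}
No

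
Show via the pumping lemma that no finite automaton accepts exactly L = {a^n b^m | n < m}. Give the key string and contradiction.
Assume L is regular with pumping length p. Idea: pumping up the a-block makes the a-count reach the b-count.
Choose s = a^p b^(p+1) ∈ L. By the pumping lemma, s = xyz with |xy| ≤ p, |y| > 0, so y = a^k with k ≥ 1. Then xy²z = a^(p+k) b^(p+1). Since p+k ≥ p+1, the number of a's is no longer strictly less than the number of b's, so xy²z ∉ L.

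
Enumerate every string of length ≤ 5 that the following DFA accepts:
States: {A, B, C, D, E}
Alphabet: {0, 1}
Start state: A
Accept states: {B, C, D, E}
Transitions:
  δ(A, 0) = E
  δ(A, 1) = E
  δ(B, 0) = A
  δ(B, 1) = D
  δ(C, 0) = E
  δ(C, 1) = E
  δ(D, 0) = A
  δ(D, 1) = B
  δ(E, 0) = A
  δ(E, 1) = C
0, 1, 01, 11, 000, 001, 010, 011, 100, 101, 110, 111, 0001, 0011, 0101, 0111, 1001, 1011, 1101, 1111, 00000, 00001, 00010, 00011, 00100, 00101, 00110, 00111, 01000, 01001, 01010, 01011, 01100, 01101, 01110, 01111, 10000, 10001, 10010, 10011, 10100, 10101, 10110, 10111, 11000, 11001, 11010, 11011, 11100, 11101, 11110, 11111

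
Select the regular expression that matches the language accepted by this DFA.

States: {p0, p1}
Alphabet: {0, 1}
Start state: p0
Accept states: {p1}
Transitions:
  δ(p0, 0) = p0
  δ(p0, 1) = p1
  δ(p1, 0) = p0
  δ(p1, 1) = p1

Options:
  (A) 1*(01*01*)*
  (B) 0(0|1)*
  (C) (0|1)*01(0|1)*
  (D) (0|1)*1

Check each option against the DFA on short strings; one disagreement eliminates an option:
  (A) 1*(01*01*)*: on ε the DFA stays in p0 and rejects (p0 ∉ Accept), but the regex matches it → eliminate
  (B) 0(0|1)*: on '0' the DFA goes p0 → p0 and rejects (p0 ∉ Accept), but the regex matches it → eliminate
  (C) (0|1)*01(0|1)*: on '1' the DFA goes p0 → p1 and accepts (p1 ∈ Accept), but the regex does not match it → eliminate
  (D) (0|1)*1: agrees with the DFA on every string of length ≤ 6
Only (D) is consistent with the DFA.
(D) (0|1)*1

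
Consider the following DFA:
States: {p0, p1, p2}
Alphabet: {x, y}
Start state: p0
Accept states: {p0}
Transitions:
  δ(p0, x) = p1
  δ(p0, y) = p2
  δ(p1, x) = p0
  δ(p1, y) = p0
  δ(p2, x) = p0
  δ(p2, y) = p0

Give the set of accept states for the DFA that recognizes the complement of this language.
Complement accept states = All states \ Original accept states
= {p0, p1, p2} \ {p0}
{p1, p2}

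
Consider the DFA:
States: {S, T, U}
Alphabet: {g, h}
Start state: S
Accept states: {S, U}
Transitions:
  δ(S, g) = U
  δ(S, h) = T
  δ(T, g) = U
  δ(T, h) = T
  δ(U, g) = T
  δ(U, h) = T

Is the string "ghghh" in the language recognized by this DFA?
Processing string "ghghh":
  S --g--> U
  U --h--> T
  T --g--> U
  U --h--> T
  T --h--> T
Final state: T
Accept states: {S, U}
No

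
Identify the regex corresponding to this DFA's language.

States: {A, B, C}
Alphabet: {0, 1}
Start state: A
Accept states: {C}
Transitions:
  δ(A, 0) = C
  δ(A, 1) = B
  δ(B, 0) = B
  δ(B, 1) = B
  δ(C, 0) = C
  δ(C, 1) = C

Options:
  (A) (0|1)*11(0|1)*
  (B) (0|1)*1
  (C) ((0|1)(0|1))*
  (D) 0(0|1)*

Check each option against the DFA on short strings; one disagreement eliminates an option:
  (A) (0|1)*11(0|1)*: on '0' the DFA goes A → C and accepts (C ∈ Accept), but the regex does not match it → eliminate
  (B) (0|1)*1: on '0' the DFA goes A → C and accepts (C ∈ Accept), but the regex does not match it → eliminate
  (C) ((0|1)(0|1))*: on ε the DFA stays in A and rejects (A ∉ Accept), but the regex matches it → eliminate
  (D) 0(0|1)*: agrees with the DFA on every string of length ≤ 6
Only (D) is consistent with the DFA.
(D) 0(0|1)*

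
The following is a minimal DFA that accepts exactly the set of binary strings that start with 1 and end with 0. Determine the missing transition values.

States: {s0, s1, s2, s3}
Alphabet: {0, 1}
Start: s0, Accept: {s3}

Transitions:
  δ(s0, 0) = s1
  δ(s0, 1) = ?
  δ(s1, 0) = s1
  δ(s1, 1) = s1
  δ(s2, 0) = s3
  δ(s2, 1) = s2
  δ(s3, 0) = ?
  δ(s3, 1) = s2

From the language and accept set, identify what each state tracks — s0: no input read; s1: started with 0 (dead); s2: started with 1, last symbol 1; s3: started with 1, last symbol 0.
Each missing δ(q, a) is the state matching the new tracked value after reading a.
δ(s0, 1) = s2; δ(s3, 0) = s3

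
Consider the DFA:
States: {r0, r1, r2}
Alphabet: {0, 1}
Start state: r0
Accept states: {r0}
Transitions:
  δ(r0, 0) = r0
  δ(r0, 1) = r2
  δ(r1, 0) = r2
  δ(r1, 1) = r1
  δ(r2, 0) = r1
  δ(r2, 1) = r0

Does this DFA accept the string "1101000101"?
Processing string "1101000101":
  r0 --1--> r2
  r2 --1--> r0
  r0 --0--> r0
  r0 --1--> r2
  r2 --0--> r1
  r1 --0--> r2
  r2 --0--> r1
  r1 --1--> r1
  r1 --0--> r2
  r2 --1--> r0
Final state: r0
Accept states: {r0}
Yes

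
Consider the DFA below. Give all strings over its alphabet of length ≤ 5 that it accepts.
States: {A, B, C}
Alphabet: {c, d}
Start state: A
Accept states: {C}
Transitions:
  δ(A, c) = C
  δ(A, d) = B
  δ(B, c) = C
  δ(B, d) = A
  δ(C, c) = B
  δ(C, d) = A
c, dc, ccc, cdc, ddc, ccdc, cddc, dccc, dcdc, dddc, ccccc, cccdc, ccddc, cdccc, cdcdc, cdddc, dccdc, dcddc, ddccc, ddcdc, ddddc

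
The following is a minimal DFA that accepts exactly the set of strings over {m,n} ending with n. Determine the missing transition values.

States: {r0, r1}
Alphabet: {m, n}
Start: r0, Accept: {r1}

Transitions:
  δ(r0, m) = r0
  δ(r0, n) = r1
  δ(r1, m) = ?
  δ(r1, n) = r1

From the language and accept set, identify what each state tracks — r0: last symbol not n; r1: last symbol is n.
Each missing δ(q, a) is the state matching the new tracked value after reading a.
δ(r1, m) = r0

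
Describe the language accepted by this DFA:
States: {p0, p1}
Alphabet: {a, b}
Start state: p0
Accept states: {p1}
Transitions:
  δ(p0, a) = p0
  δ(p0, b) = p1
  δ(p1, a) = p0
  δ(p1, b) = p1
Testing a few strings:
  'aa' → reject
  'ba' → reject
  'aab' → accept
  'bbb' → accept
State roles: p0=last symbol not b; p1=last symbol is b
All strings over {a,b} ending with b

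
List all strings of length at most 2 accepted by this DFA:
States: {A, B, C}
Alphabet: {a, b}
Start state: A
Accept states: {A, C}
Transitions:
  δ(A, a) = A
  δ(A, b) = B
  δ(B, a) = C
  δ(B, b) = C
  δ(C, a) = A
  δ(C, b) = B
ε, a, aa, ba, bb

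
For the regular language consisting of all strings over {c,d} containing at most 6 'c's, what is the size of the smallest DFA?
By Myhill–Nerode, count the distinguishable equivalence classes: 8 classes — having seen 0, 1, …, 6, or >6 copies of 'c'; counts 0 through 6 are accepting and >6 is dead.
8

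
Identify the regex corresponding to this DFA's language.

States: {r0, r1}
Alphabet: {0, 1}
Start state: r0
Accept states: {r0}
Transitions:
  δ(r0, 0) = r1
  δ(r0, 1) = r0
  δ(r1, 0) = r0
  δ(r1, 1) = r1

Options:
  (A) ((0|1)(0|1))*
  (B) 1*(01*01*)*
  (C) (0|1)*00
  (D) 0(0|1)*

Check each option against the DFA on short strings; one disagreement eliminates an option:
  (A) ((0|1)(0|1))*: on '1' the DFA goes r0 → r0 and accepts (r0 ∈ Accept), but the regex does not match it → eliminate
  (B) 1*(01*01*)*: agrees with the DFA on every string of length ≤ 6
  (C) (0|1)*00: on ε the DFA stays in r0 and accepts (r0 ∈ Accept), but the regex does not match it → eliminate
  (D) 0(0|1)*: on ε the DFA stays in r0 and accepts (r0 ∈ Accept), but the regex does not match it → eliminate
Only (B) is consistent with the DFA.
(B) 1*(01*01*)*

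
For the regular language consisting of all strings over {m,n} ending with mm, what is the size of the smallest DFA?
By Myhill–Nerode, count the distinguishable equivalence classes: 3 classes — one per longest suffix of the input that is a prefix of 'mm' (lengths 0 through 2); only the length-2 class is accepting.
3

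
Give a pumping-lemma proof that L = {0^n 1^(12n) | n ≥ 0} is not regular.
Assume L is regular with pumping length p. Idea: pumping the 0-block breaks the 1:12 ratio.
Choose s = 0^p 1^(12p) (length 13p ≥ p). By the pumping lemma, s = xyz with |xy| ≤ p, |y| > 0, so y = 0^k with k ≥ 1. Then xy²z = 0^(p+k) 1^(12p). For this to be in L we would need 12p = 12(p+k), i.e. 12k = 0, contradicting k ≥ 1. So xy²z ∉ L.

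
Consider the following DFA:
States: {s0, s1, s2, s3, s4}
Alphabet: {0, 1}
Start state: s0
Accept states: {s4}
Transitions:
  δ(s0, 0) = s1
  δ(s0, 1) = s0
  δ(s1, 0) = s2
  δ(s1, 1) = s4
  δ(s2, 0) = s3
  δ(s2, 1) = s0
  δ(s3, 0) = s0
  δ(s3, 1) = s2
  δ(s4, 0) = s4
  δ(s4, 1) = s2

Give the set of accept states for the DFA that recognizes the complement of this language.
Complement accept states = All states \ Original accept states
= {s0, s1, s2, s3, s4} \ {s4}
{s0, s1, s2, s3}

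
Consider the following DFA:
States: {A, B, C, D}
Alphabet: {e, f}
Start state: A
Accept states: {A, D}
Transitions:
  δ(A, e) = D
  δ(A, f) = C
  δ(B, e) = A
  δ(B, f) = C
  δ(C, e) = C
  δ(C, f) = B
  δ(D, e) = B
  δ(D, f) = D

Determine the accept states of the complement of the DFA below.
Complement accept states = All states \ Original accept states
= {A, B, C, D} \ {A, D}
{B, C}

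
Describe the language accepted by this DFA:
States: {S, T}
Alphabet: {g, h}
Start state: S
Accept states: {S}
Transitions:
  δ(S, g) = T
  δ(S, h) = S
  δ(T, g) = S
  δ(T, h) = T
Testing a few strings:
  'gg' → accept
  'ggh' → accept
  'h' → accept
  'g' → reject
State roles: S=even number of g's so far; T=odd number of g's so far
All strings over {g,h} with an even number of g's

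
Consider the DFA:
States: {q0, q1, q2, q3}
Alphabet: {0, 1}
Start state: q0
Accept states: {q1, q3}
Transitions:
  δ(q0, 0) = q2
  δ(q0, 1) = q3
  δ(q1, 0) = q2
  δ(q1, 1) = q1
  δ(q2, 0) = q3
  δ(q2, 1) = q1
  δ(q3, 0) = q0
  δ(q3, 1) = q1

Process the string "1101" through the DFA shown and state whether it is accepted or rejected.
Processing string "1101":
  q0 --1--> q3
  q3 --1--> q1
  q1 --0--> q2
  q2 --1--> q1
Final state: q1
Accept states: {q1, q3}
Yes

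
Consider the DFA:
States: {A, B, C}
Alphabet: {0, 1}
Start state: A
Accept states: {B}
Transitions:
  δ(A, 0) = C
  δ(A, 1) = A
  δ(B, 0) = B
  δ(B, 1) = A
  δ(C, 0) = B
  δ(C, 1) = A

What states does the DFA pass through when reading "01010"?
read '0': A → C
  read '1': C → A
  read '0': A → C
  read '1': C → A
  read '0': A → C
A -> C -> A -> C -> A -> C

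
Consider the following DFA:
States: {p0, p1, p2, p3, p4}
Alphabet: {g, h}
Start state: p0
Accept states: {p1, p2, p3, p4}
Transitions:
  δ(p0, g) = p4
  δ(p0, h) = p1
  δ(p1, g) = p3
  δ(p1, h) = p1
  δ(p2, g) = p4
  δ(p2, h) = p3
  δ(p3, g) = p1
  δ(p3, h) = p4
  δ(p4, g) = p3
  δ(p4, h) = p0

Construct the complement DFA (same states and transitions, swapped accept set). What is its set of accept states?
Complement accept states = All states \ Original accept states
= {p0, p1, p2, p3, p4} \ {p1, p2, p3, p4}
{p0}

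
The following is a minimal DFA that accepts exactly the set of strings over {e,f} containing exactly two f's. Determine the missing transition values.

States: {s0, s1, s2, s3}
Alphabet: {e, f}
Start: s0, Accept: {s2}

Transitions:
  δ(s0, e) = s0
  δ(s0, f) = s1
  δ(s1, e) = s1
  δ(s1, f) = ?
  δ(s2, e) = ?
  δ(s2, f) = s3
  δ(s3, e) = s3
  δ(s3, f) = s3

From the language and accept set, identify what each state tracks — s0: zero f's; s1: one f; s2: two f's; s3: ≥ three f's (dead).
Each missing δ(q, a) is the state matching the new tracked value after reading a.
δ(s1, f) = s2; δ(s2, e) = s2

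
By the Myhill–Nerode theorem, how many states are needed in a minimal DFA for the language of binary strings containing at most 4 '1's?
By Myhill–Nerode, count the distinguishable equivalence classes: 6 classes — having seen 0, 1, …, 4, or >4 copies of '1'; counts 0 through 4 are accepting and >4 is dead.
6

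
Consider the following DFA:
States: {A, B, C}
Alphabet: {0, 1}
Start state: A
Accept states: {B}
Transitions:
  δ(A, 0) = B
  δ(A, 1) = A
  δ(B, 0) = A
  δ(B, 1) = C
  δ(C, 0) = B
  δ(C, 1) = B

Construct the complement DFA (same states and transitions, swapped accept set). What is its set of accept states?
Complement accept states = All states \ Original accept states
= {A, B, C} \ {B}
{A, C}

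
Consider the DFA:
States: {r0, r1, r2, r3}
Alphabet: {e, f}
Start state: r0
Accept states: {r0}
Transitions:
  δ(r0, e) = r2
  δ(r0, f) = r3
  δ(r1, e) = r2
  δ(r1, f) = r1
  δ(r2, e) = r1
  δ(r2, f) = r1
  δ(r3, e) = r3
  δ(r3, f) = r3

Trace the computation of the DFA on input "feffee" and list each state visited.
read 'f': r0 → r3
  read 'e': r3 → r3
  read 'f': r3 → r3
  read 'f': r3 → r3
  read 'e': r3 → r3
  read 'e': r3 → r3
r0 -> r3 -> r3 -> r3 -> r3 -> r3 -> r3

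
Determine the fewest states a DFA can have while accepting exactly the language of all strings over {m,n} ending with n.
By Myhill–Nerode, count the distinguishable equivalence classes: two classes — last symbol is n vs. not.
2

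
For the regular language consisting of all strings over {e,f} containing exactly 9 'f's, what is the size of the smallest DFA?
By Myhill–Nerode, count the distinguishable equivalence classes: 11 classes — having seen 0, 1, …, 9, or >9 copies of 'f'; the count-9 class is the only accepting one and >9 is dead.
11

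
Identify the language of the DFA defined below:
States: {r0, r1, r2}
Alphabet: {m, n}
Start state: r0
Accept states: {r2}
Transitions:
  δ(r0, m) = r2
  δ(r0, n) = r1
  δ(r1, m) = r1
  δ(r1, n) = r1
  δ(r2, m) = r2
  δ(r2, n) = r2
Testing a few strings:
  'n' → reject
  'mn' → accept
  'mnm' → accept
  'm' → accept
State roles: r0=no input read; r1=started with n (dead); r2=started with m
All strings over {m,n} starting with m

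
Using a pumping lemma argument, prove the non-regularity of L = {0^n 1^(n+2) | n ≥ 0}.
Assume L is regular with pumping length p. Idea: pumping the 0-block breaks the fixed offset of 2.
Choose s = 0^p 1^(p+2) ∈ L. By the pumping lemma, s = xyz with |xy| ≤ p, |y| > 0, so y = 0^k with k ≥ 1. Then xy²z = 0^(p+k) 1^(p+2). For this to be in L we would need p+2 = (p+k)+2, i.e. k = 0, contradicting k ≥ 1. So xy²z ∉ L.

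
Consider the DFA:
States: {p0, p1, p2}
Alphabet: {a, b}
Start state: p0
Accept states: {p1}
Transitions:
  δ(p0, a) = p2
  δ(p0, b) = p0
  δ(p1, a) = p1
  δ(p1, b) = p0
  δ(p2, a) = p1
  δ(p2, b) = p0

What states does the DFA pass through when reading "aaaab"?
read 'a': p0 → p2
  read 'a': p2 → p1
  read 'a': p1 → p1
  read 'a': p1 → p1
  read 'b': p1 → p0
p0 -> p2 -> p1 -> p1 -> p1 -> p0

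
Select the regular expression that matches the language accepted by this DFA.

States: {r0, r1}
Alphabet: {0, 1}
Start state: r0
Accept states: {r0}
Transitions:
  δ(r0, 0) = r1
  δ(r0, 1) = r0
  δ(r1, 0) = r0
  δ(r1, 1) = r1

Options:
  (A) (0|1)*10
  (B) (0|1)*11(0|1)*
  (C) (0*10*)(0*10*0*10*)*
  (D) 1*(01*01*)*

Check each option against the DFA on short strings; one disagreement eliminates an option:
  (A) (0|1)*10: on ε the DFA stays in r0 and accepts (r0 ∈ Accept), but the regex does not match it → eliminate
  (B) (0|1)*11(0|1)*: on ε the DFA stays in r0 and accepts (r0 ∈ Accept), but the regex does not match it → eliminate
  (C) (0*10*)(0*10*0*10*)*: on ε the DFA stays in r0 and accepts (r0 ∈ Accept), but the regex does not match it → eliminate
  (D) 1*(01*01*)*: agrees with the DFA on every string of length ≤ 6
Only (D) is consistent with the DFA.
(D) 1*(01*01*)*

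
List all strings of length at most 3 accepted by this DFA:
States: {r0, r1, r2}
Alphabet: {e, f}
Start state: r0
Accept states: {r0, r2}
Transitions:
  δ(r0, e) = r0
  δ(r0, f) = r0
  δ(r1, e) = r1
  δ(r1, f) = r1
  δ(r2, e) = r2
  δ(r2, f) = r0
ε, e, f, ee, ef, fe, ff, eee, eef, efe, eff, fee, fef, ffe, fff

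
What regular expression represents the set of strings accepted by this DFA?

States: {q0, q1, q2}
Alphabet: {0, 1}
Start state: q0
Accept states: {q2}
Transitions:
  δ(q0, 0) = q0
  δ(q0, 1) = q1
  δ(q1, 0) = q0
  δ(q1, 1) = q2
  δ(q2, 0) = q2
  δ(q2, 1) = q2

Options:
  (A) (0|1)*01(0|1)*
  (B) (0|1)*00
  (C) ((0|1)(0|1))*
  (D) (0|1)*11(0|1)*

Check each option against the DFA on short strings; one disagreement eliminates an option:
  (A) (0|1)*01(0|1)*: on '01' the DFA goes q0 → q0 → q1 and rejects (q1 ∉ Accept), but the regex matches it → eliminate
  (B) (0|1)*00: on '00' the DFA goes q0 → q0 → q0 and rejects (q0 ∉ Accept), but the regex matches it → eliminate
  (C) ((0|1)(0|1))*: on ε the DFA stays in q0 and rejects (q0 ∉ Accept), but the regex matches it → eliminate
  (D) (0|1)*11(0|1)*: agrees with the DFA on every string of length ≤ 6
Only (D) is consistent with the DFA.
(D) (0|1)*11(0|1)*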